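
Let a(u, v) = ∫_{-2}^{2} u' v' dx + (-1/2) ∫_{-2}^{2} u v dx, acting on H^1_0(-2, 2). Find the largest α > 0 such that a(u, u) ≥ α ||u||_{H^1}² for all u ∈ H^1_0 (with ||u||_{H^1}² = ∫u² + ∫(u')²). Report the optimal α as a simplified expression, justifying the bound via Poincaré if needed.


α = (-8 + π^2)/(π^2 + 16)

Coercivity of a(·,·) on H^1_0(-2, 2) means a(u, u) ≥ α ||u||_{H^1}² for every u ∈ H^1_0.
The interval has length L = 4, and Poincaré/coercivity depend only on L. Here a(u, u) = ∫(u')² + (-1/2)·∫u².
Here c = -1/2 < 0 with |c| < (π/L)² = π^2/16, so coercivity still holds. The condition a(u,u) ≥ α||u||_{H^1}² reads (1−α)∫(u')² ≥ (α−c)∫u². Any admissible α is ≤ 1 (rapidly oscillating u have ∫u²/∫(u')² → 0), and α = 1 would force 0 ≥ (1−c)∫u², impossible since c < 1; so 1−α > 0. By the sharp Poincaré inequality on H^1_0 of an interval of length L, ∫(u')² ≥ (π/L)²∫u² with equality for the first sine mode sin(π(x−x₀)/L) (x₀ the left endpoint), so the inequality holds for all u iff (1−α)(π/L)² ≥ α − c, i.e. α ≤ ((π/L)² + c)/((π/L)² + 1) = (1 + c(L/π)²)/(1 + (L/π)²). (Direct route, valid since c ≤ 0: Poincaré gives c∫u² ≥ c(L/π)²∫(u')², so a(u,u) ≥ (1 + c(L/π)²)∫(u')², while ||u||_{H^1}² ≤ (1 + (L/π)²)∫(u')²; dividing yields the same α.) With (π/L)² = π^2/16 and c = -1/2, the largest admissible constant is α = ((π/L)² + c)/((π/L)² + 1).
Simplifying, α = (-8 + π^2)/(π^2 + 16).


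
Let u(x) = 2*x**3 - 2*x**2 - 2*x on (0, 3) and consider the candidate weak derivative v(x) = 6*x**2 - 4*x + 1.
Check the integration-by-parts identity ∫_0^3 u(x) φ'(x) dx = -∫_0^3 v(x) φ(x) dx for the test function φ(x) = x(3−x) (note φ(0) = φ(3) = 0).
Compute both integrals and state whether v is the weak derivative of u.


LHS = -369/10, RHS = -252/5. No, v is not the weak derivative of u.

u(x) = 2*x**3 - 2*x**2 - 2*x, classical derivative u'(x) = 6*x**2 - 4*x - 2.
φ(x) = x(3−x), so φ'(x) = 3 - 2*x.
Note φ(0) = φ(3) = 0, so the boundary term u·φ vanishes.
LHS = ∫_0^3 u(x) φ'(x) dx = ∫_0^3 (-4*x^4 + 10*x^3 - 2*x^2 - 6*x) dx. Term by term:
  ∫_0^3 -4*x^4 dx = -972/5;  ∫_0^3 10*x^3 dx = 405/2;  ∫_0^3 -2*x^2 dx = -18;
  ∫_0^3 -6*x dx = -27.
Sum: -972/5 + 405/2 − 18 − 27 = -369/10.
So LHS = -369/10.
∫_0^3 v(x) φ(x) dx = ∫_0^3 (-6*x^4 + 22*x^3 - 13*x^2 + 3*x) dx. Term by term:
  ∫_0^3 -6*x^4 dx = -1458/5;  ∫_0^3 22*x^3 dx = 891/2;  ∫_0^3 -13*x^2 dx = -117;
  ∫_0^3 3*x dx = 27/2.
Sum: -1458/5 + 891/2 − 117 + 27/2 = 252/5.
So RHS = -∫_0^3 v(x) φ(x) dx = -252/5.
LHS − RHS = 27/2 ≠ 0, so the identity fails.
(For a valid weak derivative the identity must hold for EVERY test function, in particular this one. The failure shows v is NOT the weak derivative of u.)
Correct weak derivative would be u'(x) = 6*x**2 - 4*x - 2.


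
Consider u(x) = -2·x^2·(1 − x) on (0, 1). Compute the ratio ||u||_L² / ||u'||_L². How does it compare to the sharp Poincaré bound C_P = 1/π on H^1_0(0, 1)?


||u||_L² / ||u'||_L² = sqrt(14)/14 < C_P = 1/π.

u(x) = -2·x^2·(1 − x), so u'(x) = 2*x*(3*x - 2).
u(x) = -2·x^2·(1 − x) vanishes at x = 0 and x = 1, so u ∈ H^1_0(0, 1). Differentiate via the product rule and integrate the resulting polynomials term by term.
  ∫_0^1 u² dx = ∫_0^1 (4*x^6 - 8*x^5 + 4*x^4) dx. Term by term:
    ∫_0^1 4*x^6 dx = 4/7;  ∫_0^1 -8*x^5 dx = -4/3;  ∫_0^1 4*x^4 dx = 4/5.
  Sum: 4/7 − 4/3 + 4/5 = 4/105.
  ∫_0^1 (u')² dx = ∫_0^1 (36*x^4 - 48*x^3 + 16*x^2) dx. Term by term:
    ∫_0^1 36*x^4 dx = 36/5;  ∫_0^1 -48*x^3 dx = -12;  ∫_0^1 16*x^2 dx = 16/3.
  Sum: 36/5 − 12 + 16/3 = 8/15.
∫_0^1 u² dx = 4/105, so ||u||_L² = 2*sqrt(105)/105.
∫_0^1 (u')² dx = 8/15, so ||u'||_L² = 2*sqrt(30)/15.
Ratio ||u||_L² / ||u'||_L² = sqrt(14)/14.
Sharp Poincaré constant on H^1_0(0, 1) is C_P = L/π = 1/π, achieved by sin(π·x).
A polynomial bump cannot attain the sharp Poincaré constant (only the first sine eigenfunction does), so the ratio is strictly less than C_P, consistent with ||u||_L² ≤ C_P ||u'||_L².


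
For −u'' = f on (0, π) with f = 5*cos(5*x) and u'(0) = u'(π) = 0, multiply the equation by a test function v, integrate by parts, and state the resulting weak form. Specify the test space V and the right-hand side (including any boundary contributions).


V = H^1(0, π) (no boundary constraint on v; u is determined up to an additive constant); weak form: ∫_0^π u'v' dx = ∫_0^π (5*cos(5*x)) v dx for all v ∈ V.

Multiply both sides by a test function v and integrate from 0 to π:
  ∫_0^π −u''(x) v(x) dx = ∫_0^π f(x) v(x) dx.
Integrate the LHS by parts once:
  ∫_0^π −u'' v dx = −[u'(x) v(x)]_0^π + ∫_0^π u'(x) v'(x) dx.
Thus ∫_0^π u'(x) v'(x) dx = ∫_0^π f(x) v(x) dx + [u'(x) v(x)]_0^π.
Choose V so that boundary terms are either known or forced to vanish.
u has homogeneous Neumann: u'(0) = u'(π) = 0. So [u' v]_0^π = 0·v(π) − 0·v(0) = 0 for any v; take V = H^1(0, π).
Weak formulation: find u (satisfying any essential BC) such that ∫_0^π u'(x) v'(x) dx = ∫_0^π f v dx for all v ∈ V (homogeneous Neumann, so boundary terms vanish).
Substituting f(x) = 5*cos(5*x), the right-hand side is ∫_0^π (5*cos(5*x)) v dx.
Compatibility check (pure Neumann): taking v ≡ 1 ∈ V gives 0 = ∫_0^π f dx + (0) − (0), i.e. ∫_0^π f dx must equal u'(0) − u'(π) = 0. Indeed ∫_0^π (5*cos(5*x)) dx = 0, so the data are compatible. The solution is then unique only up to an additive constant (fix it e.g. by requiring ∫_0^π u dx = 0).


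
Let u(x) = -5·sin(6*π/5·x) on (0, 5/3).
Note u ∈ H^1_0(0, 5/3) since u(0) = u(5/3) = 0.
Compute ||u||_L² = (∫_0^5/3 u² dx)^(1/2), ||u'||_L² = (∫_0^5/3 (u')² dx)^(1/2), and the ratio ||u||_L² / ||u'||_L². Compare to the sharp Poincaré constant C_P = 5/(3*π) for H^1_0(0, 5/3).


||u||_L² / ||u'||_L² = 5/(6*π) < C_P = 5/(3*π).

u(x) = -5·sin(6*π/5·x), so u'(x) = -6*π*cos(6*π*x/5).
Writing u(x) = A·sin(kπx/L) with A = -5 and k = 2, use ∫_0^L sin²(kπx/L) dx = L/2 and ∫_0^L cos²(kπx/L) dx = L/2.
u² = 25·sin²(6*π/5·x) and (u')² = 36*π^2·cos²(6*π/5·x), and each of sin², cos² integrates to L/2 = 5/6 over (0, 5/3).
∫_0^5/3 u² dx = 125/6, so ||u||_L² = 5*sqrt(30)/6.
∫_0^5/3 (u')² dx = 30*π^2, so ||u'||_L² = sqrt(30)*π.
Ratio ||u||_L² / ||u'||_L² = 5/(6*π).
Sharp Poincaré constant on H^1_0(0, 5/3) is C_P = L/π = 5/(3*π), achieved by sin(3*π/5·x).
This is the k = 2 harmonic; the ratio L/(kπ) is strictly less than C_P = L/π, consistent with the sharp inequality ||u||_L² ≤ C_P ||u'||_L².


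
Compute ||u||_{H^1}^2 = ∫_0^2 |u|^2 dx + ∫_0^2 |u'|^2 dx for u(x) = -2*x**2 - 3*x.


||u||_{H^1}^2 = 3094/15

The H^1 norm (squared) on an interval (0, L) is
  ||u||_{H^1}^2 = ∫_0^L u(x)^2 dx + ∫_0^L u'(x)^2 dx.
Compute u'(x) = -4*x - 3.
Then u(x)^2 = 4*x**4 + 12*x**3 + 9*x**2 and u'(x)^2 = 16*x**2 + 24*x + 9.
Integrate each monomial from 0 to 2 using ∫_0^2 c·x^n dx = c·2^(n+1)/(n+1):
  ∫_0^2 u(x)^2 dx = ∫_0^2 (4*x^4 + 12*x^3 + 9*x^2) dx. Term by term:
    ∫_0^2 4*x^4 dx = 128/5;  ∫_0^2 12*x^3 dx = 48;  ∫_0^2 9*x^2 dx = 24.
  Sum: 128/5 + 48 + 24 = 488/5.
  ∫_0^2 u'(x)^2 dx = ∫_0^2 (16*x^2 + 24*x + 9) dx. Term by term:
    ∫_0^2 16*x^2 dx = 128/3;  ∫_0^2 24*x dx = 48;  ∫_0^2 9 dx = 18.
  Sum: 128/3 + 48 + 18 = 326/3.
Adding: ||u||_{H^1}^2 = 488/5 + 326/3 = 3094/15.


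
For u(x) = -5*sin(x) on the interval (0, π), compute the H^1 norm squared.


||u||_{H^1(0,π)}^2 = 25*π

u'(x) = -5*cos(x).
Expand u² and (u')² and integrate term by term on (0, π), using: for integers n ≥ 1, ∫_0^π sin²(nx) dx = ∫_0^π cos²(nx) dx = π/2; for n ≠ n', ∫_0^π sin(nx)sin(n'x) dx = ∫_0^π cos(nx)cos(n'x) dx = 0; and by product-to-sum, ∫_0^π sin(nx)cos(n'x) dx = ½∫_0^π [sin((n+n')x) + sin((n−n')x)] dx, which is 0 when n+n' is even and 2n/(n²−n'²) when n+n' is odd (it need not vanish on (0, π)).
  u² squared terms: (-5)²·∫sin(x)² dx = 25·π/2 = 25*π/2.
  So ∫_0^π u² dx = 25*π/2.
  (u')² squared terms: (-5)²·∫cos(x)² dx = 25·π/2 = 25*π/2.
  So ∫_0^π (u')² dx = 25*π/2.
||u||_{H^1}^2 = (25*π/2) + (25*π/2) = 25*π.


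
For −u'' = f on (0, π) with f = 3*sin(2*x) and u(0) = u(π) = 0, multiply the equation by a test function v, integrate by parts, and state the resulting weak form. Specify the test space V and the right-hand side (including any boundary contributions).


V = H^1_0(0, π) (so v(0) = v(π) = 0); weak form: ∫_0^π u'v' dx = ∫_0^π (3*sin(2*x)) v dx for all v ∈ V.

Multiply both sides by a test function v and integrate from 0 to π:
  ∫_0^π −u''(x) v(x) dx = ∫_0^π f(x) v(x) dx.
Integrate the LHS by parts once:
  ∫_0^π −u'' v dx = −[u'(x) v(x)]_0^π + ∫_0^π u'(x) v'(x) dx.
Thus ∫_0^π u'(x) v'(x) dx = ∫_0^π f(x) v(x) dx + [u'(x) v(x)]_0^π.
Choose V so that boundary terms are either known or forced to vanish.
u is Dirichlet: u(0) = u(π) = 0. Let V = H^1_0(0, π); then v(0) = v(π) = 0, and [u' v]_0^π = 0.
Weak formulation: find u (satisfying any essential BC) such that ∫_0^π u'(x) v'(x) dx = ∫_0^π f v dx for all v ∈ V.
Substituting f(x) = 3*sin(2*x), the right-hand side is ∫_0^π (3*sin(2*x)) v dx.


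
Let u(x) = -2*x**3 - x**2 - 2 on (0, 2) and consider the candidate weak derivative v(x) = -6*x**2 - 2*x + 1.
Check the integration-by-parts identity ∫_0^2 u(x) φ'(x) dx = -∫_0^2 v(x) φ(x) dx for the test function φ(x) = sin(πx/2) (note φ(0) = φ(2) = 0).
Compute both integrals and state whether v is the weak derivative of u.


LHS = -192/π^3 + 56/π, RHS = -192/π^3 + 52/π. No, v is not the weak derivative of u.

u(x) = -2*x**3 - x**2 - 2, classical derivative u'(x) = -6*x**2 - 2*x.
φ(x) = sin(πx/2), so φ'(x) = π*cos(π*x/2)/2.
Note φ(0) = φ(2) = 0, so the boundary term u·φ vanishes.
LHS = ∫_0^2 u(x) φ'(x) dx = ∫_0^2 (-π*x^3*cos(π*x/2) - π*x^2*cos(π*x/2)/2 - π*cos(π*x/2)) dx. Term by term:
  ∫_0^2 -π*cos(π*x/2) dx = 0;  ∫_0^2 -π*x^3*cos(π*x/2) dx = -192/π^3 + 48/π;  ∫_0^2 -π*x^2*cos(π*x/2)/2 dx = 8/π.
Sum: 0 + -192/π^3 + 48/π + 8/π = -192/π^3 + 56/π.
So LHS = -192/π^3 + 56/π.
∫_0^2 v(x) φ(x) dx = ∫_0^2 (-6*x^2*sin(π*x/2) - 2*x*sin(π*x/2) + sin(π*x/2)) dx. Term by term:
  ∫_0^2 -6*x^2*sin(π*x/2) dx = -48/π + 192/π^3;  ∫_0^2 -2*x*sin(π*x/2) dx = -8/π;  ∫_0^2 sin(π*x/2) dx = 4/π.
Sum: -48/π + 192/π^3 − 8/π + 4/π = -52/π + 192/π^3.
So RHS = -∫_0^2 v(x) φ(x) dx = -192/π^3 + 52/π.
LHS − RHS = 4/π ≠ 0, so the identity fails.
(For a valid weak derivative the identity must hold for EVERY test function, in particular this one. The failure shows v is NOT the weak derivative of u.)
Correct weak derivative would be u'(x) = -6*x**2 - 2*x.


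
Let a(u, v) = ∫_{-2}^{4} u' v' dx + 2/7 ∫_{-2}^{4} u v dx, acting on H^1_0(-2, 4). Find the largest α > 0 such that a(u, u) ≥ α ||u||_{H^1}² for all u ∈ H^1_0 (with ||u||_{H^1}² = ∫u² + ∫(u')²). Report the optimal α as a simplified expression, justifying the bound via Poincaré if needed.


α = (π^2 + 72/7)/(π^2 + 36)

Coercivity of a(·,·) on H^1_0(-2, 4) means a(u, u) ≥ α ||u||_{H^1}² for every u ∈ H^1_0.
The interval has length L = 6, and Poincaré/coercivity depend only on L. Here a(u, u) = ∫(u')² + (2/7)·∫u².
Here 0 < c = 2/7 < 1. The condition a(u,u) ≥ α||u||_{H^1}² reads (1−α)∫(u')² ≥ (α−c)∫u². Any admissible α is ≤ 1 (rapidly oscillating u have ∫u²/∫(u')² → 0), and α = 1 would force 0 ≥ (1−c)∫u², impossible since c < 1; so 1−α > 0. By the sharp Poincaré inequality on H^1_0 of an interval of length L, ∫(u')² ≥ (π/L)²∫u² with equality for the first sine mode sin(π(x−x₀)/L) (x₀ the left endpoint), so the inequality holds for all u iff (1−α)(π/L)² ≥ α − c, i.e. α ≤ ((π/L)² + c)/((π/L)² + 1) = (1 + c(L/π)²)/(1 + (L/π)²). With (π/L)² = π^2/36 and c = 2/7, the largest admissible constant is α = ((π/L)² + c)/((π/L)² + 1).
Simplifying, α = (π^2 + 72/7)/(π^2 + 36).


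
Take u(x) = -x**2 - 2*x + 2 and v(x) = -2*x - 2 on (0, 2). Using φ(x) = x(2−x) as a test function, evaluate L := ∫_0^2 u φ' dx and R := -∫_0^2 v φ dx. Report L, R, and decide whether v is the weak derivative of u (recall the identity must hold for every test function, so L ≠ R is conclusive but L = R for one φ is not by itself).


LHS = 16/3, RHS = 16/3. Yes, v = u' weakly.

u(x) = -x**2 - 2*x + 2, classical derivative u'(x) = -2*x - 2.
φ(x) = x(2−x), so φ'(x) = 2 - 2*x.
Note φ(0) = φ(2) = 0, so the boundary term u·φ vanishes.
LHS = ∫_0^2 u(x) φ'(x) dx = ∫_0^2 (2*x^3 + 2*x^2 - 8*x + 4) dx. Term by term:
  ∫_0^2 2*x^3 dx = 8;  ∫_0^2 2*x^2 dx = 16/3;  ∫_0^2 -8*x dx = -16;
  ∫_0^2 4 dx = 8.
Sum: 8 + 16/3 − 16 + 8 = 16/3.
So LHS = 16/3.
∫_0^2 v(x) φ(x) dx = ∫_0^2 (2*x^3 - 2*x^2 - 4*x) dx. Term by term:
  ∫_0^2 2*x^3 dx = 8;  ∫_0^2 -2*x^2 dx = -16/3;  ∫_0^2 -4*x dx = -8.
Sum: 8 − 16/3 − 8 = -16/3.
So RHS = -∫_0^2 v(x) φ(x) dx = 16/3.
LHS = RHS, so the identity holds for this test φ.
Moreover u is smooth here and v(x) = u'(x) = -2*x - 2 pointwise, so the identity holds for every test function. Hence v is the weak derivative of u.


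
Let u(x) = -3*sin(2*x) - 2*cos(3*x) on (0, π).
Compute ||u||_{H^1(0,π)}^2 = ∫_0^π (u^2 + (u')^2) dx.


||u||_{H^1(0,π)}^2 = -96 + 85*π/2

u'(x) = 6*sin(3*x) - 6*cos(2*x).
Expand u² and (u')² and integrate term by term on (0, π), using: for integers n ≥ 1, ∫_0^π sin²(nx) dx = ∫_0^π cos²(nx) dx = π/2; for n ≠ n', ∫_0^π sin(nx)sin(n'x) dx = ∫_0^π cos(nx)cos(n'x) dx = 0; and by product-to-sum, ∫_0^π sin(nx)cos(n'x) dx = ½∫_0^π [sin((n+n')x) + sin((n−n')x)] dx, which is 0 when n+n' is even and 2n/(n²−n'²) when n+n' is odd (it need not vanish on (0, π)).
  u² squared terms: (-3)²·∫sin(2x)² dx = 9·π/2 = 9*π/2;  (-2)²·∫cos(3x)² dx = 4·π/2 = 2*π.
  u² cross terms: 2·(-3)·(-2)·∫sin(2x)·cos(3x) dx = 12·(-4/5) = -48/5.
  So ∫_0^π u² dx = 9*π/2 + 2*π − 48/5 = -48/5 + 13*π/2.
  (u')² squared terms: (-6)²·∫cos(2x)² dx = 36·π/2 = 18*π;  (6)²·∫sin(3x)² dx = 36·π/2 = 18*π.
  (u')² cross terms: 2·(-6)·(6)·∫cos(2x)·sin(3x) dx = -72·(6/5) = -432/5.
  So ∫_0^π (u')² dx = 18*π + 18*π − 432/5 = -432/5 + 36*π.
||u||_{H^1}^2 = (-48/5 + 13*π/2) + (-432/5 + 36*π) = -96 + 85*π/2.


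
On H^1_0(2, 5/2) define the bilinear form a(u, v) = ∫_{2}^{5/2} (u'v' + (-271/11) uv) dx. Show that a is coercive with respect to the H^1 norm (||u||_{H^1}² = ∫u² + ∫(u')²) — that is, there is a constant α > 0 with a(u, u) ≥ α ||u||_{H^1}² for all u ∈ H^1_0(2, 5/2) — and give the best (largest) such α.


α = (-271 + 44*π^2)/(11*(1 + 4*π^2))

Coercivity of a(·,·) on H^1_0(2, 5/2) means a(u, u) ≥ α ||u||_{H^1}² for every u ∈ H^1_0.
The interval has length L = 1/2, and Poincaré/coercivity depend only on L. Here a(u, u) = ∫(u')² + (-271/11)·∫u².
Here c = -271/11 < 0 with |c| < (π/L)² = 4*π^2, so coercivity still holds. The condition a(u,u) ≥ α||u||_{H^1}² reads (1−α)∫(u')² ≥ (α−c)∫u². Any admissible α is ≤ 1 (rapidly oscillating u have ∫u²/∫(u')² → 0), and α = 1 would force 0 ≥ (1−c)∫u², impossible since c < 1; so 1−α > 0. By the sharp Poincaré inequality on H^1_0 of an interval of length L, ∫(u')² ≥ (π/L)²∫u² with equality for the first sine mode sin(π(x−x₀)/L) (x₀ the left endpoint), so the inequality holds for all u iff (1−α)(π/L)² ≥ α − c, i.e. α ≤ ((π/L)² + c)/((π/L)² + 1) = (1 + c(L/π)²)/(1 + (L/π)²). (Direct route, valid since c ≤ 0: Poincaré gives c∫u² ≥ c(L/π)²∫(u')², so a(u,u) ≥ (1 + c(L/π)²)∫(u')², while ||u||_{H^1}² ≤ (1 + (L/π)²)∫(u')²; dividing yields the same α.) With (π/L)² = 4*π^2 and c = -271/11, the largest admissible constant is α = ((π/L)² + c)/((π/L)² + 1).
Simplifying, α = (-271 + 44*π^2)/(11*(1 + 4*π^2)).


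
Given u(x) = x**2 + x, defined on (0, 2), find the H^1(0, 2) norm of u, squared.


||u||_{H^1}^2 = 566/15

The H^1 norm (squared) on an interval (0, L) is
  ||u||_{H^1}^2 = ∫_0^L u(x)^2 dx + ∫_0^L u'(x)^2 dx.
Compute u'(x) = 2*x + 1.
Then u(x)^2 = x**4 + 2*x**3 + x**2 and u'(x)^2 = 4*x**2 + 4*x + 1.
Integrate each monomial from 0 to 2 using ∫_0^2 c·x^n dx = c·2^(n+1)/(n+1):
  ∫_0^2 u(x)^2 dx = ∫_0^2 (x^4 + 2*x^3 + x^2) dx. Term by term:
    ∫_0^2 x^4 dx = 32/5;  ∫_0^2 2*x^3 dx = 8;  ∫_0^2 x^2 dx = 8/3.
  Sum: 32/5 + 8 + 8/3 = 256/15.
  ∫_0^2 u'(x)^2 dx = ∫_0^2 (4*x^2 + 4*x + 1) dx. Term by term:
    ∫_0^2 4*x^2 dx = 32/3;  ∫_0^2 4*x dx = 8;  ∫_0^2 1 dx = 2.
  Sum: 32/3 + 8 + 2 = 62/3.
Adding: ||u||_{H^1}^2 = 256/15 + 62/3 = 566/15.


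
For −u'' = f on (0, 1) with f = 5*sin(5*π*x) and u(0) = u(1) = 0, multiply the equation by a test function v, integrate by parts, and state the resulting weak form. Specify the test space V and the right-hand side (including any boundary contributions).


V = H^1_0(0, 1) (so v(0) = v(1) = 0); weak form: ∫_0^1 u'v' dx = ∫_0^1 (5*sin(5*π*x)) v dx for all v ∈ V.

Multiply both sides by a test function v and integrate from 0 to 1:
  ∫_0^1 −u''(x) v(x) dx = ∫_0^1 f(x) v(x) dx.
Integrate the LHS by parts once:
  ∫_0^1 −u'' v dx = −[u'(x) v(x)]_0^1 + ∫_0^1 u'(x) v'(x) dx.
Thus ∫_0^1 u'(x) v'(x) dx = ∫_0^1 f(x) v(x) dx + [u'(x) v(x)]_0^1.
Choose V so that boundary terms are either known or forced to vanish.
u is Dirichlet: u(0) = u(1) = 0. Let V = H^1_0(0, 1); then v(0) = v(1) = 0, and [u' v]_0^1 = 0.
Weak formulation: find u (satisfying any essential BC) such that ∫_0^1 u'(x) v'(x) dx = ∫_0^1 f v dx for all v ∈ V.
Substituting f(x) = 5*sin(5*π*x), the right-hand side is ∫_0^1 (5*sin(5*π*x)) v dx.


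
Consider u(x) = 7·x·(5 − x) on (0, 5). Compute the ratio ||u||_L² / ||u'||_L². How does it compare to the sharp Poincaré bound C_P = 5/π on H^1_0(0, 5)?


||u||_L² / ||u'||_L² = sqrt(10)/2 < C_P = 5/π.

u(x) = 7·x·(5 − x), so u'(x) = 35 - 14*x.
u(x) = 7·x·(5 − x) vanishes at x = 0 and x = 5, so u ∈ H^1_0(0, 5). Differentiate via the product rule and integrate the resulting polynomials term by term.
  ∫_0^5 u² dx = ∫_0^5 (49*x^4 - 490*x^3 + 1225*x^2) dx. Term by term:
    ∫_0^5 49*x^4 dx = 30625;  ∫_0^5 -490*x^3 dx = -153125/2;  ∫_0^5 1225*x^2 dx = 153125/3.
  Sum: 30625 − 153125/2 + 153125/3 = 30625/6.
  ∫_0^5 (u')² dx = ∫_0^5 (196*x^2 - 980*x + 1225) dx. Term by term:
    ∫_0^5 196*x^2 dx = 24500/3;  ∫_0^5 -980*x dx = -12250;  ∫_0^5 1225 dx = 6125.
  Sum: 24500/3 − 12250 + 6125 = 6125/3.
∫_0^5 u² dx = 30625/6, so ||u||_L² = 175*sqrt(6)/6.
∫_0^5 (u')² dx = 6125/3, so ||u'||_L² = 35*sqrt(15)/3.
Ratio ||u||_L² / ||u'||_L² = sqrt(10)/2.
Sharp Poincaré constant on H^1_0(0, 5) is C_P = L/π = 5/π, achieved by sin(π/5·x).
A polynomial bump cannot attain the sharp Poincaré constant (only the first sine eigenfunction does), so the ratio is strictly less than C_P, consistent with ||u||_L² ≤ C_P ||u'||_L².


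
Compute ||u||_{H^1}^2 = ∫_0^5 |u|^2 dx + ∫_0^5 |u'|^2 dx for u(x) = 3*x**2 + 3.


||u||_{H^1}^2 = 7920

The H^1 norm (squared) on an interval (0, L) is
  ||u||_{H^1}^2 = ∫_0^L u(x)^2 dx + ∫_0^L u'(x)^2 dx.
Compute u'(x) = 6*x.
Then u(x)^2 = 9*x**4 + 18*x**2 + 9 and u'(x)^2 = 36*x**2.
Integrate each monomial from 0 to 5 using ∫_0^5 c·x^n dx = c·5^(n+1)/(n+1):
  ∫_0^5 u(x)^2 dx = ∫_0^5 (9*x^4 + 18*x^2 + 9) dx. Term by term:
    ∫_0^5 9*x^4 dx = 5625;  ∫_0^5 18*x^2 dx = 750;  ∫_0^5 9 dx = 45.
  Sum: 5625 + 750 + 45 = 6420.
  ∫_0^5 u'(x)^2 dx = ∫_0^5 (36*x^2) dx. Term by term:
    ∫_0^5 36*x^2 dx = 1500.
Adding: ||u||_{H^1}^2 = 6420 + 1500 = 7920.


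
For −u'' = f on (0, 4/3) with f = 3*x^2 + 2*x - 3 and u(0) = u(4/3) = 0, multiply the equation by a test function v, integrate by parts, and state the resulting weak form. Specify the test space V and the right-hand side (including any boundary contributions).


V = H^1_0(0, 4/3) (so v(0) = v(4/3) = 0); weak form: ∫_0^4/3 u'v' dx = ∫_0^4/3 (3*x^2 + 2*x - 3) v dx for all v ∈ V.

Multiply both sides by a test function v and integrate from 0 to 4/3:
  ∫_0^4/3 −u''(x) v(x) dx = ∫_0^4/3 f(x) v(x) dx.
Integrate the LHS by parts once:
  ∫_0^4/3 −u'' v dx = −[u'(x) v(x)]_0^4/3 + ∫_0^4/3 u'(x) v'(x) dx.
Thus ∫_0^4/3 u'(x) v'(x) dx = ∫_0^4/3 f(x) v(x) dx + [u'(x) v(x)]_0^4/3.
Choose V so that boundary terms are either known or forced to vanish.
u is Dirichlet: u(0) = u(4/3) = 0. Let V = H^1_0(0, 4/3); then v(0) = v(4/3) = 0, and [u' v]_0^4/3 = 0.
Weak formulation: find u (satisfying any essential BC) such that ∫_0^4/3 u'(x) v'(x) dx = ∫_0^4/3 f v dx for all v ∈ V.
Substituting f(x) = 3*x^2 + 2*x - 3, the right-hand side is ∫_0^4/3 (3*x^2 + 2*x - 3) v dx.


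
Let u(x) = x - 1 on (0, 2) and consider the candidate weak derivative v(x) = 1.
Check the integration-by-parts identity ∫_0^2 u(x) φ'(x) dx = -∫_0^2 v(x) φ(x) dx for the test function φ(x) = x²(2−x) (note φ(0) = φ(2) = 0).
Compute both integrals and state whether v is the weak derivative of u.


LHS = -4/3, RHS = -4/3. Yes, v = u' weakly.

u(x) = x - 1, classical derivative u'(x) = 1.
φ(x) = x²(2−x), so φ'(x) = x*(4 - 3*x).
Note φ(0) = φ(2) = 0, so the boundary term u·φ vanishes.
LHS = ∫_0^2 u(x) φ'(x) dx = ∫_0^2 (-3*x^3 + 7*x^2 - 4*x) dx. Term by term:
  ∫_0^2 -3*x^3 dx = -12;  ∫_0^2 7*x^2 dx = 56/3;  ∫_0^2 -4*x dx = -8.
Sum: -12 + 56/3 − 8 = -4/3.
So LHS = -4/3.
∫_0^2 v(x) φ(x) dx = ∫_0^2 (-x^3 + 2*x^2) dx. Term by term:
  ∫_0^2 -x^3 dx = -4;  ∫_0^2 2*x^2 dx = 16/3.
Sum: -4 + 16/3 = 4/3.
So RHS = -∫_0^2 v(x) φ(x) dx = -4/3.
LHS = RHS, so the identity holds for this test φ.
Moreover u is smooth here and v(x) = u'(x) = 1 pointwise, so the identity holds for every test function. Hence v is the weak derivative of u.


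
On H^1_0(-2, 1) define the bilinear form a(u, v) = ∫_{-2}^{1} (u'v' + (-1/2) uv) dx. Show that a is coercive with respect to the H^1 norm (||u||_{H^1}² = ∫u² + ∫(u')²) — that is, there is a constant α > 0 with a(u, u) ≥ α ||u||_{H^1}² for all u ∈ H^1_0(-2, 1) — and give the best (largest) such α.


α = (-9/2 + π^2)/(9 + π^2)

Coercivity of a(·,·) on H^1_0(-2, 1) means a(u, u) ≥ α ||u||_{H^1}² for every u ∈ H^1_0.
The interval has length L = 3, and Poincaré/coercivity depend only on L. Here a(u, u) = ∫(u')² + (-1/2)·∫u².
Here c = -1/2 < 0 with |c| < (π/L)² = π^2/9, so coercivity still holds. The condition a(u,u) ≥ α||u||_{H^1}² reads (1−α)∫(u')² ≥ (α−c)∫u². Any admissible α is ≤ 1 (rapidly oscillating u have ∫u²/∫(u')² → 0), and α = 1 would force 0 ≥ (1−c)∫u², impossible since c < 1; so 1−α > 0. By the sharp Poincaré inequality on H^1_0 of an interval of length L, ∫(u')² ≥ (π/L)²∫u² with equality for the first sine mode sin(π(x−x₀)/L) (x₀ the left endpoint), so the inequality holds for all u iff (1−α)(π/L)² ≥ α − c, i.e. α ≤ ((π/L)² + c)/((π/L)² + 1) = (1 + c(L/π)²)/(1 + (L/π)²). (Direct route, valid since c ≤ 0: Poincaré gives c∫u² ≥ c(L/π)²∫(u')², so a(u,u) ≥ (1 + c(L/π)²)∫(u')², while ||u||_{H^1}² ≤ (1 + (L/π)²)∫(u')²; dividing yields the same α.) With (π/L)² = π^2/9 and c = -1/2, the largest admissible constant is α = ((π/L)² + c)/((π/L)² + 1).
Simplifying, α = (-9/2 + π^2)/(9 + π^2).


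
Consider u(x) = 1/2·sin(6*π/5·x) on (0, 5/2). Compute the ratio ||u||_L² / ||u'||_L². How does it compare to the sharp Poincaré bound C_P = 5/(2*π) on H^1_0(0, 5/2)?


||u||_L² / ||u'||_L² = 5/(6*π) < C_P = 5/(2*π).

u(x) = 1/2·sin(6*π/5·x), so u'(x) = 3*π*cos(6*π*x/5)/5.
Writing u(x) = A·sin(kπx/L) with A = 1/2 and k = 3, use ∫_0^L sin²(kπx/L) dx = L/2 and ∫_0^L cos²(kπx/L) dx = L/2.
u² = 1/4·sin²(6*π/5·x) and (u')² = 9*π^2/25·cos²(6*π/5·x), and each of sin², cos² integrates to L/2 = 5/4 over (0, 5/2).
∫_0^5/2 u² dx = 5/16, so ||u||_L² = sqrt(5)/4.
∫_0^5/2 (u')² dx = 9*π^2/20, so ||u'||_L² = 3*sqrt(5)*π/10.
Ratio ||u||_L² / ||u'||_L² = 5/(6*π).
Sharp Poincaré constant on H^1_0(0, 5/2) is C_P = L/π = 5/(2*π), achieved by sin(2*π/5·x).
This is the k = 3 harmonic; the ratio L/(kπ) is strictly less than C_P = L/π, consistent with the sharp inequality ||u||_L² ≤ C_P ||u'||_L².


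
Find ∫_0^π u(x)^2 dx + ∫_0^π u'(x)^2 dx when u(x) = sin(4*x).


||u||_{H^1(0,π)}^2 = 17*π/2

u'(x) = 4*cos(4*x).
Expand u² and (u')² and integrate term by term on (0, π), using: for integers n ≥ 1, ∫_0^π sin²(nx) dx = ∫_0^π cos²(nx) dx = π/2; for n ≠ n', ∫_0^π sin(nx)sin(n'x) dx = ∫_0^π cos(nx)cos(n'x) dx = 0; and by product-to-sum, ∫_0^π sin(nx)cos(n'x) dx = ½∫_0^π [sin((n+n')x) + sin((n−n')x)] dx, which is 0 when n+n' is even and 2n/(n²−n'²) when n+n' is odd (it need not vanish on (0, π)).
  u² squared terms: (1)²·∫sin(4x)² dx = 1·π/2 = π/2.
  So ∫_0^π u² dx = π/2.
  (u')² squared terms: (4)²·∫cos(4x)² dx = 16·π/2 = 8*π.
  So ∫_0^π (u')² dx = 8*π.
||u||_{H^1}^2 = (π/2) + (8*π) = 17*π/2.


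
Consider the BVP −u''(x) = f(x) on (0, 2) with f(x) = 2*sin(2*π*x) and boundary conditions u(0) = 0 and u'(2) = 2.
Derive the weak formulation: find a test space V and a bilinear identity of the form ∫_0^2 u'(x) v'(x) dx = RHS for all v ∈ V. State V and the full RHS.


V = {v ∈ H^1(0, 2) : v(0) = 0} (test functions vanish at x = 0 where u is specified); weak form: ∫_0^2 u'v' dx = ∫_0^2 (2*sin(2*π*x)) v dx + 2·v(2) for all v ∈ V.

Multiply both sides by a test function v and integrate from 0 to 2:
  ∫_0^2 −u''(x) v(x) dx = ∫_0^2 f(x) v(x) dx.
Integrate the LHS by parts once:
  ∫_0^2 −u'' v dx = −[u'(x) v(x)]_0^2 + ∫_0^2 u'(x) v'(x) dx.
Thus ∫_0^2 u'(x) v'(x) dx = ∫_0^2 f(x) v(x) dx + [u'(x) v(x)]_0^2.
Choose V so that boundary terms are either known or forced to vanish.
Mixed BC: u(0) = 0 (Dirichlet) and u'(2) = 2 (Neumann). Define V = {v ∈ H^1(0, 2) : v(0) = 0}. Then [u' v]_0^2 = u'(2)·v(2) − u'(0)·0 = 2·v(2).
Weak formulation: find u (satisfying any essential BC) such that ∫_0^2 u'(x) v'(x) dx = ∫_0^2 f v dx + 2·v(2) for all v ∈ V (Dirichlet at 0 absorbed into V; Neumann datum at x = 2 contributes the boundary term).
Substituting f(x) = 2*sin(2*π*x), the right-hand side is ∫_0^2 (2*sin(2*π*x)) v dx + 2·v(2).


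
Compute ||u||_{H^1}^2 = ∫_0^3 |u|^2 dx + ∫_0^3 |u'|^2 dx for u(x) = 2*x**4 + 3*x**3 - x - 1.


||u||_{H^1}^2 = 2144586/35

The H^1 norm (squared) on an interval (0, L) is
  ||u||_{H^1}^2 = ∫_0^L u(x)^2 dx + ∫_0^L u'(x)^2 dx.
Compute u'(x) = 8*x**3 + 9*x**2 - 1.
Then u(x)^2 = 4*x**8 + 12*x**7 + 9*x**6 - 4*x**5 - 10*x**4 - 6*x**3 + x**2 + 2*x + 1 and u'(x)^2 = 64*x**6 + 144*x**5 + 81*x**4 - 16*x**3 - 18*x**2 + 1.
Integrate each monomial from 0 to 3 using ∫_0^3 c·x^n dx = c·3^(n+1)/(n+1):
  ∫_0^3 u(x)^2 dx = ∫_0^3 (4*x^8 + 12*x^7 + 9*x^6 - 4*x^5 - 10*x^4 - 6*x^3 + x^2 + 2*x + 1) dx. Term by term:
    ∫_0^3 4*x^8 dx = 8748;  ∫_0^3 12*x^7 dx = 19683/2;  ∫_0^3 9*x^6 dx = 19683/7;
    ∫_0^3 -4*x^5 dx = -486;  ∫_0^3 -10*x^4 dx = -486;  ∫_0^3 -6*x^3 dx = -243/2;
    ∫_0^3 x^2 dx = 9;  ∫_0^3 2*x dx = 9;  ∫_0^3 1 dx = 3.
  Sum: 8748 + 19683/2 + 19683/7 − 486 − 486 − 243/2 + 9 + 9 + 3 = 142302/7.
  ∫_0^3 u'(x)^2 dx = ∫_0^3 (64*x^6 + 144*x^5 + 81*x^4 - 16*x^3 - 18*x^2 + 1) dx. Term by term:
    ∫_0^3 64*x^6 dx = 139968/7;  ∫_0^3 144*x^5 dx = 17496;  ∫_0^3 81*x^4 dx = 19683/5;
    ∫_0^3 -16*x^3 dx = -324;  ∫_0^3 -18*x^2 dx = -162;  ∫_0^3 1 dx = 3.
  Sum: 139968/7 + 17496 + 19683/5 − 324 − 162 + 3 = 1433076/35.
Adding: ||u||_{H^1}^2 = 142302/7 + 1433076/35 = 2144586/35.


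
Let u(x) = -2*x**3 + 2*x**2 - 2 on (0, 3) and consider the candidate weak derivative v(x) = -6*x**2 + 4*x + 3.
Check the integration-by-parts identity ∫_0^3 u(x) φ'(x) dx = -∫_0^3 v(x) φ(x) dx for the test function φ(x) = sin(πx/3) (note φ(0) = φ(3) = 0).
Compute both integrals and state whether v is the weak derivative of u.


LHS = -648/π^3 + 126/π, RHS = -648/π^3 + 108/π. No, v is not the weak derivative of u.

u(x) = -2*x**3 + 2*x**2 - 2, classical derivative u'(x) = -6*x**2 + 4*x.
φ(x) = sin(πx/3), so φ'(x) = π*cos(π*x/3)/3.
Note φ(0) = φ(3) = 0, so the boundary term u·φ vanishes.
LHS = ∫_0^3 u(x) φ'(x) dx = ∫_0^3 (-2*π*x^3*cos(π*x/3)/3 + 2*π*x^2*cos(π*x/3)/3 - 2*π*cos(π*x/3)/3) dx. Term by term:
  ∫_0^3 -2*π*cos(π*x/3)/3 dx = 0;  ∫_0^3 -2*π*x^3*cos(π*x/3)/3 dx = -648/π^3 + 162/π;  ∫_0^3 2*π*x^2*cos(π*x/3)/3 dx = -36/π.
Sum: 0 + -648/π^3 + 162/π − 36/π = -648/π^3 + 126/π.
So LHS = -648/π^3 + 126/π.
∫_0^3 v(x) φ(x) dx = ∫_0^3 (-6*x^2*sin(π*x/3) + 4*x*sin(π*x/3) + 3*sin(π*x/3)) dx. Term by term:
  ∫_0^3 3*sin(π*x/3) dx = 18/π;  ∫_0^3 -6*x^2*sin(π*x/3) dx = -162/π + 648/π^3;  ∫_0^3 4*x*sin(π*x/3) dx = 36/π.
Sum: 18/π + -162/π + 648/π^3 + 36/π = -108/π + 648/π^3.
So RHS = -∫_0^3 v(x) φ(x) dx = -648/π^3 + 108/π.
LHS − RHS = 18/π ≠ 0, so the identity fails.
(For a valid weak derivative the identity must hold for EVERY test function, in particular this one. The failure shows v is NOT the weak derivative of u.)
Correct weak derivative would be u'(x) = -6*x**2 + 4*x.


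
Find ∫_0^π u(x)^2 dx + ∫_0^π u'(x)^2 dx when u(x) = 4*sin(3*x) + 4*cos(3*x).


||u||_{H^1(0,π)}^2 = 160*π

u'(x) = -12*sin(3*x) + 12*cos(3*x).
Expand u² and (u')² and integrate term by term on (0, π), using: for integers n ≥ 1, ∫_0^π sin²(nx) dx = ∫_0^π cos²(nx) dx = π/2; for n ≠ n', ∫_0^π sin(nx)sin(n'x) dx = ∫_0^π cos(nx)cos(n'x) dx = 0; and by product-to-sum, ∫_0^π sin(nx)cos(n'x) dx = ½∫_0^π [sin((n+n')x) + sin((n−n')x)] dx, which is 0 when n+n' is even and 2n/(n²−n'²) when n+n' is odd (it need not vanish on (0, π)).
  u² squared terms: (4)²·∫cos(3x)² dx = 16·π/2 = 8*π;  (4)²·∫sin(3x)² dx = 16·π/2 = 8*π.
  u² cross terms: 2·(4)·(4)·∫cos(3x)·sin(3x) dx = 32·(0) = 0.
  So ∫_0^π u² dx = 8*π + 8*π + 0 = 16*π.
  (u')² squared terms: (-12)²·∫sin(3x)² dx = 144·π/2 = 72*π;  (12)²·∫cos(3x)² dx = 144·π/2 = 72*π.
  (u')² cross terms: 2·(-12)·(12)·∫sin(3x)·cos(3x) dx = -288·(0) = 0.
  So ∫_0^π (u')² dx = 72*π + 72*π + 0 = 144*π.
||u||_{H^1}^2 = (16*π) + (144*π) = 160*π.


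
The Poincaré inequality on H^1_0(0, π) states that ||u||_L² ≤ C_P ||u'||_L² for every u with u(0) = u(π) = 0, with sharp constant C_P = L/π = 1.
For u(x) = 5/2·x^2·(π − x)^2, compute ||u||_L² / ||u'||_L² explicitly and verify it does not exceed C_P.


||u||_L² / ||u'||_L² = sqrt(3)*π/6 < C_P = 1.

u(x) = 5/2·x^2·(π − x)^2, so u'(x) = 5*x*(x - π)*(2*x - π).
u(x) = 5/2·x^2·(π − x)^2 vanishes at x = 0 and x = π, so u ∈ H^1_0(0, π). Differentiate via the product rule and integrate the resulting polynomials term by term.
  ∫_0^π u² dx = ∫_0^π (25*x^8/4 - 25*π*x^7 + 75*π^2*x^6/2 - 25*π^3*x^5 + 25*π^4*x^4/4) dx. Term by term:
    ∫_0^π 25*x^8/4 dx = 25*π^9/36;  ∫_0^π -25*π*x^7 dx = -25*π^9/8;  ∫_0^π 75*π^2*x^6/2 dx = 75*π^9/14;
    ∫_0^π -25*π^3*x^5 dx = -25*π^9/6;  ∫_0^π 25*π^4*x^4/4 dx = 5*π^9/4.
  Sum: 25*π^9/36 − 25*π^9/8 + 75*π^9/14 − 25*π^9/6 + 5*π^9/4 = 5*π^9/504.
  ∫_0^π (u')² dx = ∫_0^π (100*x^6 - 300*π*x^5 + 325*π^2*x^4 - 150*π^3*x^3 + 25*π^4*x^2) dx. Term by term:
    ∫_0^π 100*x^6 dx = 100*π^7/7;  ∫_0^π -300*π*x^5 dx = -50*π^7;  ∫_0^π 325*π^2*x^4 dx = 65*π^7;
    ∫_0^π -150*π^3*x^3 dx = -75*π^7/2;  ∫_0^π 25*π^4*x^2 dx = 25*π^7/3.
  Sum: 100*π^7/7 − 50*π^7 + 65*π^7 − 75*π^7/2 + 25*π^7/3 = 5*π^7/42.
∫_0^π u² dx = 5*π^9/504, so ||u||_L² = sqrt(70)*π^(9/2)/84.
∫_0^π (u')² dx = 5*π^7/42, so ||u'||_L² = sqrt(210)*π^(7/2)/42.
Ratio ||u||_L² / ||u'||_L² = sqrt(3)*π/6.
Sharp Poincaré constant on H^1_0(0, π) is C_P = L/π = 1, achieved by sin(x).
A polynomial bump cannot attain the sharp Poincaré constant (only the first sine eigenfunction does), so the ratio is strictly less than C_P, consistent with ||u||_L² ≤ C_P ||u'||_L².


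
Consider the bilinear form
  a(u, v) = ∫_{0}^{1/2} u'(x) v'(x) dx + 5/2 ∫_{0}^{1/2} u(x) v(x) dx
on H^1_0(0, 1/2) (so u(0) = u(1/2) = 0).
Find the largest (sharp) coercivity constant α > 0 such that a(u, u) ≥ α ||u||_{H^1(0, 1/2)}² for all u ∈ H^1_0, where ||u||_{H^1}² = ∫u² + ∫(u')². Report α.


α = 1

Coercivity of a(·,·) on H^1_0(0, 1/2) means a(u, u) ≥ α ||u||_{H^1}² for every u ∈ H^1_0.
The interval has length L = 1/2, and Poincaré/coercivity depend only on L. Here a(u, u) = ∫(u')² + (5/2)·∫u².
Here c = 5/2 ≥ 1, so a(u,u) = ∫(u')² + c∫u² ≥ ∫(u')² + ∫u² = ||u||_{H^1}², i.e. α = 1 works. No larger α is possible: a(u,u) ≥ α||u||_{H^1}² means (1−α)∫(u')² ≥ (α−c)∫u², and for the modes u_n = sin(nπ(x−x₀)/L) (x₀ the left endpoint) one has ∫u_n²/∫(u_n')² = (L/(nπ))² → 0, so a(u_n,u_n)/||u_n||_{H^1}² → 1. Hence the optimal constant is α = 1.
Therefore α = 1.


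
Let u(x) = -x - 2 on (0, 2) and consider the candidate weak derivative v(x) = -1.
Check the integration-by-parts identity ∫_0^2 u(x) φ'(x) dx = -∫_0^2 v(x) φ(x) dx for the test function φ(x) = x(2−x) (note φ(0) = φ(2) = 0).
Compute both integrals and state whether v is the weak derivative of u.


LHS = 4/3, RHS = 4/3. Yes, v = u' weakly.

u(x) = -x - 2, classical derivative u'(x) = -1.
φ(x) = x(2−x), so φ'(x) = 2 - 2*x.
Note φ(0) = φ(2) = 0, so the boundary term u·φ vanishes.
LHS = ∫_0^2 u(x) φ'(x) dx = ∫_0^2 (2*x^2 + 2*x - 4) dx. Term by term:
  ∫_0^2 2*x^2 dx = 16/3;  ∫_0^2 2*x dx = 4;  ∫_0^2 -4 dx = -8.
Sum: 16/3 + 4 − 8 = 4/3.
So LHS = 4/3.
∫_0^2 v(x) φ(x) dx = ∫_0^2 (x^2 - 2*x) dx. Term by term:
  ∫_0^2 x^2 dx = 8/3;  ∫_0^2 -2*x dx = -4.
Sum: 8/3 − 4 = -4/3.
So RHS = -∫_0^2 v(x) φ(x) dx = 4/3.
LHS = RHS, so the identity holds for this test φ.
Moreover u is smooth here and v(x) = u'(x) = -1 pointwise, so the identity holds for every test function. Hence v is the weak derivative of u.


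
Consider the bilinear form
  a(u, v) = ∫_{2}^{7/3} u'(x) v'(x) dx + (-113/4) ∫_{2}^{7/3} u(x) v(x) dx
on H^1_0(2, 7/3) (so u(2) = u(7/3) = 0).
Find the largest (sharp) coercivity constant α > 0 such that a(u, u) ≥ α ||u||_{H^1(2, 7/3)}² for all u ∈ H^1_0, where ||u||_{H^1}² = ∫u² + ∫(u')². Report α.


α = (-113 + 36*π^2)/(4*(1 + 9*π^2))

Coercivity of a(·,·) on H^1_0(2, 7/3) means a(u, u) ≥ α ||u||_{H^1}² for every u ∈ H^1_0.
The interval has length L = 1/3, and Poincaré/coercivity depend only on L. Here a(u, u) = ∫(u')² + (-113/4)·∫u².
Here c = -113/4 < 0 with |c| < (π/L)² = 9*π^2, so coercivity still holds. The condition a(u,u) ≥ α||u||_{H^1}² reads (1−α)∫(u')² ≥ (α−c)∫u². Any admissible α is ≤ 1 (rapidly oscillating u have ∫u²/∫(u')² → 0), and α = 1 would force 0 ≥ (1−c)∫u², impossible since c < 1; so 1−α > 0. By the sharp Poincaré inequality on H^1_0 of an interval of length L, ∫(u')² ≥ (π/L)²∫u² with equality for the first sine mode sin(π(x−x₀)/L) (x₀ the left endpoint), so the inequality holds for all u iff (1−α)(π/L)² ≥ α − c, i.e. α ≤ ((π/L)² + c)/((π/L)² + 1) = (1 + c(L/π)²)/(1 + (L/π)²). (Direct route, valid since c ≤ 0: Poincaré gives c∫u² ≥ c(L/π)²∫(u')², so a(u,u) ≥ (1 + c(L/π)²)∫(u')², while ||u||_{H^1}² ≤ (1 + (L/π)²)∫(u')²; dividing yields the same α.) With (π/L)² = 9*π^2 and c = -113/4, the largest admissible constant is α = ((π/L)² + c)/((π/L)² + 1).
Simplifying, α = (-113 + 36*π^2)/(4*(1 + 9*π^2)).


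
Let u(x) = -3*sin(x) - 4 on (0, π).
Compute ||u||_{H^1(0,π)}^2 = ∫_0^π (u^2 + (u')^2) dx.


||u||_{H^1(0,π)}^2 = 48 + 25*π

u'(x) = -3*cos(x).
Expand u² and (u')² and integrate term by term on (0, π), using: for integers n ≥ 1, ∫_0^π sin²(nx) dx = ∫_0^π cos²(nx) dx = π/2; for n ≠ n', ∫_0^π sin(nx)sin(n'x) dx = ∫_0^π cos(nx)cos(n'x) dx = 0; and by product-to-sum, ∫_0^π sin(nx)cos(n'x) dx = ½∫_0^π [sin((n+n')x) + sin((n−n')x)] dx, which is 0 when n+n' is even and 2n/(n²−n'²) when n+n' is odd (it need not vanish on (0, π)). For the constant mode: ∫_0^π 1 dx = π, ∫_0^π cos(nx) dx = 0, ∫_0^π sin(nx) dx = (1−(−1)^n)/n.
  u² squared terms: (-4)²·∫1 dx = 16·π = 16*π;  (-3)²·∫sin(x)² dx = 9·π/2 = 9*π/2.
  u² cross terms: 2·(-4)·(-3)·∫1·sin(x) dx = 24·(2) = 48.
  So ∫_0^π u² dx = 16*π + 9*π/2 + 48 = 48 + 41*π/2.
  (u')² squared terms: (-3)²·∫cos(x)² dx = 9·π/2 = 9*π/2.
  So ∫_0^π (u')² dx = 9*π/2.
||u||_{H^1}^2 = (48 + 41*π/2) + (9*π/2) = 48 + 25*π.


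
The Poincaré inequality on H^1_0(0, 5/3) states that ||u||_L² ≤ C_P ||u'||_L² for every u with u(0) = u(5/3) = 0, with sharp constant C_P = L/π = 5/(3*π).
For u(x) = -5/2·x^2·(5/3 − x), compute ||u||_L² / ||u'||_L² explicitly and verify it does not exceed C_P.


||u||_L² / ||u'||_L² = 5*sqrt(14)/42 < C_P = 5/(3*π).

u(x) = -5/2·x^2·(5/3 − x), so u'(x) = 5*x*(9*x - 10)/6.
u(x) = -5/2·x^2·(5/3 − x) vanishes at x = 0 and x = 5/3, so u ∈ H^1_0(0, 5/3). Differentiate via the product rule and integrate the resulting polynomials term by term.
  ∫_0^5/3 u² dx = ∫_0^5/3 (25*x^6/4 - 125*x^5/6 + 625*x^4/36) dx. Term by term:
    ∫_0^5/3 25*x^6/4 dx = 1953125/61236;  ∫_0^5/3 -125*x^5/6 dx = -1953125/26244;  ∫_0^5/3 625*x^4/36 dx = 390625/8748.
  Sum: 1953125/61236 − 1953125/26244 + 390625/8748 = 390625/183708.
  ∫_0^5/3 (u')² dx = ∫_0^5/3 (225*x^4/4 - 125*x^3 + 625*x^2/9) dx. Term by term:
    ∫_0^5/3 225*x^4/4 dx = 15625/108;  ∫_0^5/3 -125*x^3 dx = -78125/324;  ∫_0^5/3 625*x^2/9 dx = 78125/729.
  Sum: 15625/108 − 78125/324 + 78125/729 = 15625/1458.
∫_0^5/3 u² dx = 390625/183708, so ||u||_L² = 625*sqrt(7)/1134.
∫_0^5/3 (u')² dx = 15625/1458, so ||u'||_L² = 125*sqrt(2)/54.
Ratio ||u||_L² / ||u'||_L² = 5*sqrt(14)/42.
Sharp Poincaré constant on H^1_0(0, 5/3) is C_P = L/π = 5/(3*π), achieved by sin(3*π/5·x).
A polynomial bump cannot attain the sharp Poincaré constant (only the first sine eigenfunction does), so the ratio is strictly less than C_P, consistent with ||u||_L² ≤ C_P ||u'||_L².


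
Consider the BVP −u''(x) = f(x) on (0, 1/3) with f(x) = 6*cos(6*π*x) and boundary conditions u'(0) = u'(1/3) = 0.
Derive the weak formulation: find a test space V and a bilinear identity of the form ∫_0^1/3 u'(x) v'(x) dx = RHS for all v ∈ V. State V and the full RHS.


V = H^1(0, 1/3) (no boundary constraint on v; u is determined up to an additive constant); weak form: ∫_0^1/3 u'v' dx = ∫_0^1/3 (6*cos(6*π*x)) v dx for all v ∈ V.

Multiply both sides by a test function v and integrate from 0 to 1/3:
  ∫_0^1/3 −u''(x) v(x) dx = ∫_0^1/3 f(x) v(x) dx.
Integrate the LHS by parts once:
  ∫_0^1/3 −u'' v dx = −[u'(x) v(x)]_0^1/3 + ∫_0^1/3 u'(x) v'(x) dx.
Thus ∫_0^1/3 u'(x) v'(x) dx = ∫_0^1/3 f(x) v(x) dx + [u'(x) v(x)]_0^1/3.
Choose V so that boundary terms are either known or forced to vanish.
u has homogeneous Neumann: u'(0) = u'(1/3) = 0. So [u' v]_0^1/3 = 0·v(1/3) − 0·v(0) = 0 for any v; take V = H^1(0, 1/3).
Weak formulation: find u (satisfying any essential BC) such that ∫_0^1/3 u'(x) v'(x) dx = ∫_0^1/3 f v dx for all v ∈ V (homogeneous Neumann, so boundary terms vanish).
Substituting f(x) = 6*cos(6*π*x), the right-hand side is ∫_0^1/3 (6*cos(6*π*x)) v dx.
Compatibility check (pure Neumann): taking v ≡ 1 ∈ V gives 0 = ∫_0^1/3 f dx + (0) − (0), i.e. ∫_0^1/3 f dx must equal u'(0) − u'(1/3) = 0. Indeed ∫_0^1/3 (6*cos(6*π*x)) dx = 0, so the data are compatible. The solution is then unique only up to an additive constant (fix it e.g. by requiring ∫_0^1/3 u dx = 0).
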